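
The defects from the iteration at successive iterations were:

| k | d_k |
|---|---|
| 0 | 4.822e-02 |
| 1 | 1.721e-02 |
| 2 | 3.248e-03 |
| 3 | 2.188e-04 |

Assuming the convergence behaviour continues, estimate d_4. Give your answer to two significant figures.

First estimate the order: p ≈ ln(d_3/d_2) / ln(d_2/d_1) = ln(2.188e-04/3.248e-03)/ln(3.248e-03/1.721e-02) = ln(0.0673645)/ln(0.188727) ≈ 1.6178.
Then d_4 ≈ d_3·(d_3/d_2)^p = 2.188e-04·(0.0673645)^1.6178 = 2.188e-04·0.0127244 ≈ 2.784e-06.

2.8e-6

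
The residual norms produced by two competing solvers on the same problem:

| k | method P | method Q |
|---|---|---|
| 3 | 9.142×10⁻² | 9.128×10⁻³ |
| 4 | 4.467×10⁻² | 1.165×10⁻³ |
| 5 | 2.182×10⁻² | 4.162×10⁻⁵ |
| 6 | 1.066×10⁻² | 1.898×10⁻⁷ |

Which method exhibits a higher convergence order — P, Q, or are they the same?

Q

Method P: p ≈ ln(1.066×10⁻²/2.182×10⁻²)/ln(2.182×10⁻²/4.467×10⁻²) ≈ 1.00.
Method Q: p ≈ ln(1.898×10⁻⁷/4.162×10⁻⁵)/ln(4.162×10⁻⁵/1.165×10⁻³) ≈ 1.62.
Method Q has the higher order (≈1.6 vs ≈1.0).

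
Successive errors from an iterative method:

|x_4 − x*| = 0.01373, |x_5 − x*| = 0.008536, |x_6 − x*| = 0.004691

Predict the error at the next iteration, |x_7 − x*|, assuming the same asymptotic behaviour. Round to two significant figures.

First estimate the order: p ≈ ln(|x_6 − x*|/|x_5 − x*|) / ln(|x_5 − x*|/|x_4 − x*|) = ln(0.004691/0.008536)/ln(0.008536/0.01373) = ln(0.549555)/ln(0.621704) ≈ 1.2595.
Then |x_7 − x*| ≈ |x_6 − x*|·(|x_6 − x*|/|x_5 − x*|)^p = 0.004691·(0.549555)^1.2595 = 0.004691·0.470483 ≈ 0.002207.

2.2e-3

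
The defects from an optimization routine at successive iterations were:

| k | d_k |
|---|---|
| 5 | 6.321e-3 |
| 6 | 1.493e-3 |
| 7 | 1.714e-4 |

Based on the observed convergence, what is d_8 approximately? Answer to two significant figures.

6.7e-6

First estimate the order: p ≈ ln(d_7/d_6) / ln(d_6/d_5) = ln(1.714e-4/1.493e-3)/ln(1.493e-3/6.321e-3) = ln(0.114802)/ln(0.236197) ≈ 1.4999.
Then d_8 ≈ d_7·(d_7/d_6)^p = 1.714e-4·(0.114802)^1.4999 = 1.714e-4·0.0389061 ≈ 6.669e-06.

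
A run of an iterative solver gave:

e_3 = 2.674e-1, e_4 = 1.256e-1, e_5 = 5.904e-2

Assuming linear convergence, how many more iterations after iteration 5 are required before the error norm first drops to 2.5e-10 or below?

26

Rate ρ ≈ e_5/e_4 = 5.904e-2/1.256e-1 = 0.4701.
After j more steps, e_{5+j} ≈ 5.904e-2·ρ^j; need ρ^j ≤ 2.5e-10/5.904e-2 = 4.23442e-09.
j ≥ ln(4.23442e-09)/ln(0.4701) = -19.2800/-0.75481 = 25.543.
So 26 more iterations are needed.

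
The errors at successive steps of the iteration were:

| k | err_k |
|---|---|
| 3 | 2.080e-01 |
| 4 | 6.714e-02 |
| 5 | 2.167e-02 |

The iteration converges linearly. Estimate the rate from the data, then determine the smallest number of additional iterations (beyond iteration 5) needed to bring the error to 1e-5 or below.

Rate ρ ≈ err_5/err_4 = 2.167e-02/6.714e-02 = 0.3228.
After j more steps, err_{5+j} ≈ 2.167e-02·ρ^j; need ρ^j ≤ 1e-5/2.167e-02 = 0.000461467.
j ≥ ln(0.000461467)/ln(0.3228) = -7.6811/-1.13072 = 6.793.
So 7 more iterations are needed.

7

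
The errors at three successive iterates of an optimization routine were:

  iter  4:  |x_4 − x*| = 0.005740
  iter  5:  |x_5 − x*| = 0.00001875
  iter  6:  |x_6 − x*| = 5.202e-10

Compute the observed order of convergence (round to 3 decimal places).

1.833

p ≈ ln(|x_6 − x*|/|x_5 − x*|) / ln(|x_5 − x*|/|x_4 − x*|)
  = ln(5.202e-10/0.00001875) / ln(0.00001875/0.005740)
  = ln(2.7744e-05) / ln(0.00326655)
  = -10.492491 / -5.724021 ≈ 1.833063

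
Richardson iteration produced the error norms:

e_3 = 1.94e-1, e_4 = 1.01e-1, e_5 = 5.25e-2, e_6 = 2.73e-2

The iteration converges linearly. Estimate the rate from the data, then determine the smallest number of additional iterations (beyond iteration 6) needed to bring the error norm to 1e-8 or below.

23

Rate ρ ≈ e_6/e_5 = 2.73e-2/5.25e-2 = 0.5200.
After j more steps, e_{6+j} ≈ 2.73e-2·ρ^j; need ρ^j ≤ 1e-8/2.73e-2 = 3.663e-07.
j ≥ ln(3.663e-07)/ln(0.5200) = -14.8198/-0.65393 = 22.663.
So 23 more iterations are needed.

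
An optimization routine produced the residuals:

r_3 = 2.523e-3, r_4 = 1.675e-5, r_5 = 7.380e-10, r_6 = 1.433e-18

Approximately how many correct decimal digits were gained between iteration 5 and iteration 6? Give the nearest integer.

Digits gained ≈ log₁₀(r_5/r_6) = log₁₀(7.380e-10/1.433e-18) = log₁₀(5.15003e+08) ≈ 8.712.

9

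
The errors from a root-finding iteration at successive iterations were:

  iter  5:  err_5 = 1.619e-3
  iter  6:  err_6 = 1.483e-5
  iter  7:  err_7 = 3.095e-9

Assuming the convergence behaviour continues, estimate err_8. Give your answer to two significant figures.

First estimate the order: p ≈ ln(err_7/err_6) / ln(err_6/err_5) = ln(3.095e-9/1.483e-5)/ln(1.483e-5/1.619e-3) = ln(0.000208699)/ln(0.00915998) ≈ 1.8058.
Then err_8 ≈ err_7·(err_7/err_6)^p = 3.095e-9·(0.000208699)^1.8058 = 3.095e-9·2.25834e-07 ≈ 6.99e-16.

7.0e-16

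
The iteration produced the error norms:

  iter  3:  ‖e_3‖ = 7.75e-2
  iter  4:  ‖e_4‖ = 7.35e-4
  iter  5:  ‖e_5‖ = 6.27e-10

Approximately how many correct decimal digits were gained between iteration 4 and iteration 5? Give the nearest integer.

Digits gained ≈ log₁₀(‖e_4‖/‖e_5‖) = log₁₀(7.35e-4/6.27e-10) = log₁₀(1.17225e+06) ≈ 6.069.

6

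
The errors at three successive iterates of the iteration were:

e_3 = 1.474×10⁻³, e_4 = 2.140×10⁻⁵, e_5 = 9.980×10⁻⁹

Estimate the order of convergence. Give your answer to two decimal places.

1.81

p ≈ ln(e_5/e_4) / ln(e_4/e_3)
  = ln(9.980×10⁻⁹/2.140×10⁻⁵) / ln(2.140×10⁻⁵/1.474×10⁻³)
  = ln(0.000466355) / ln(0.0145183)
  = -7.67056 / -4.23235 ≈ 1.81236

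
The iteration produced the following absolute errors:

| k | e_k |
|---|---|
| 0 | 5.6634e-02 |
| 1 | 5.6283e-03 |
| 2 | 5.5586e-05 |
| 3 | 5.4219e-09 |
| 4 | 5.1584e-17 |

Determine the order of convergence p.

Consecutive ratios: e_4/e_3 = 5.1584e-17/5.4219e-09 = 9.51401e-09, e_3/e_2 = 5.4219e-09/5.5586e-05 = 9.75407e-05.
p ≈ ln(9.51401e-09)/ln(9.75407e-05) = -18.4705/-9.2352 ≈ 2.00.
So the convergence is quadratic (order 2).

2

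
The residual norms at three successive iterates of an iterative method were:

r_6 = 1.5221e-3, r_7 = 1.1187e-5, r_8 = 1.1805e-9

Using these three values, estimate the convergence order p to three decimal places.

p ≈ ln(r_8/r_7) / ln(r_7/r_6)
  = ln(1.1805e-9/1.1187e-5) / ln(1.1187e-5/1.5221e-3)
  = ln(0.000105524) / ln(0.00734971)
  = -9.156572 / -4.913094 ≈ 1.863708

1.864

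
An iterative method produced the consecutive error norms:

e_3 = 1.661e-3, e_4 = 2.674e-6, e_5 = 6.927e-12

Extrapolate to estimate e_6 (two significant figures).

First estimate the order: p ≈ ln(e_5/e_4) / ln(e_4/e_3) = ln(6.927e-12/2.674e-6)/ln(2.674e-6/1.661e-3) = ln(2.5905e-06)/ln(0.00160987) ≈ 2.0001.
Then e_6 ≈ e_5·(e_5/e_4)^p = 6.927e-12·(2.5905e-06)^2.0001 = 6.927e-12·6.70206e-12 ≈ 4.643e-23.

4.6e-23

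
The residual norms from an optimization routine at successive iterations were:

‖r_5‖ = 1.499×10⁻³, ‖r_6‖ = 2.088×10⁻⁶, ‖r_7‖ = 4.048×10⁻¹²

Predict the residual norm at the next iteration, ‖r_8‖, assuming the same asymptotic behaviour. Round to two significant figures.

1.5e-23

First estimate the order: p ≈ ln(‖r_7‖/‖r_6‖) / ln(‖r_6‖/‖r_5‖) = ln(4.048×10⁻¹²/2.088×10⁻⁶)/ln(2.088×10⁻⁶/1.499×10⁻³) = ln(1.9387e-06)/ln(0.00139293) ≈ 2.0001.
Then ‖r_8‖ ≈ ‖r_7‖·(‖r_7‖/‖r_6‖)^p = 4.048×10⁻¹²·(1.9387e-06)^2.0001 = 4.048×10⁻¹²·3.75362e-12 ≈ 1.519e-23.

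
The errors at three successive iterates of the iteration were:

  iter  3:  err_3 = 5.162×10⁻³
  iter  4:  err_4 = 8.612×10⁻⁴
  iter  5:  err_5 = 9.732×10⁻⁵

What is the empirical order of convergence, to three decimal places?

1.218

p ≈ ln(err_5/err_4) / ln(err_4/err_3)
  = ln(9.732×10⁻⁵/8.612×10⁻⁴) / ln(8.612×10⁻⁴/5.162×10⁻³)
  = ln(0.113005) / ln(0.166835)
  = -2.180323 / -1.790750 ≈ 1.217547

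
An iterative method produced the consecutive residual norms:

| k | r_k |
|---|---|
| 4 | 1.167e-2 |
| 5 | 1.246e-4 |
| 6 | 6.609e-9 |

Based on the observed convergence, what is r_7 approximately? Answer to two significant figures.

3.5e-18

First estimate the order: p ≈ ln(r_6/r_5) / ln(r_5/r_4) = ln(6.609e-9/1.246e-4)/ln(1.246e-4/1.167e-2) = ln(5.30417e-05)/ln(0.0106769) ≈ 2.1685.
Then r_7 ≈ r_6·(r_6/r_5)^p = 6.609e-9·(5.30417e-05)^2.1685 = 6.609e-9·5.35591e-10 ≈ 3.54e-18.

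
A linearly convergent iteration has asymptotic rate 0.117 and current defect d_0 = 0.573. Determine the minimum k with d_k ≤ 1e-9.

10

After k steps, d_k ≈ 0.573·0.117^k.
Need 0.117^k ≤ 1e-9/0.573 = 1.7452e-09.
k ≥ ln(1.7452e-09)/ln(0.117) = -20.1664/-2.14558 = 9.399.
Smallest integer k = 10.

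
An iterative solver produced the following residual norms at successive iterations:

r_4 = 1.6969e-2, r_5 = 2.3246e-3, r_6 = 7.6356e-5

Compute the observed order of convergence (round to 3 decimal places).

p ≈ ln(r_6/r_5) / ln(r_5/r_4)
  = ln(7.6356e-5/2.3246e-3) / ln(2.3246e-3/1.6969e-2)
  = ln(0.0328469) / ln(0.136991)
  = -3.415898 / -1.987840 ≈ 1.718397

1.718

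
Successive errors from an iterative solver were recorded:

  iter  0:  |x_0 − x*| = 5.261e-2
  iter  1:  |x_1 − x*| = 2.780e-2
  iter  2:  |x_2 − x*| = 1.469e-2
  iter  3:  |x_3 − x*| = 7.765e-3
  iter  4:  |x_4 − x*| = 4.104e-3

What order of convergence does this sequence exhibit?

Consecutive ratios: |x_4 − x*|/|x_3 − x*| = 4.104e-3/7.765e-3 = 0.528525, |x_3 − x*|/|x_2 − x*| = 7.765e-3/1.469e-2 = 0.528591.
p ≈ ln(0.528525)/ln(0.528591) = -0.6377/-0.6375 ≈ 1.00.
So the convergence is linear (order 1).

1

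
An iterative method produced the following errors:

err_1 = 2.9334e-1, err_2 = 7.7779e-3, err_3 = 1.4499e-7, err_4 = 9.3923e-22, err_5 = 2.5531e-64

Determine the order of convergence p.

3

Consecutive ratios: err_5/err_4 = 2.5531e-64/9.3923e-22 = 2.71829e-43, err_4/err_3 = 9.3923e-22/1.4499e-7 = 6.4779e-15.
p ≈ ln(2.71829e-43)/ln(6.4779e-15) = -98.0112/-32.6704 ≈ 3.00.
So the convergence is cubic (order 3).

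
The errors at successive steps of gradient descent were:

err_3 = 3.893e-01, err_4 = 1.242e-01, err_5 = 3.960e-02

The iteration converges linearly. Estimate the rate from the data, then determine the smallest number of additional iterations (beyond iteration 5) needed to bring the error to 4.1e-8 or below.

Rate ρ ≈ err_5/err_4 = 3.960e-02/1.242e-01 = 0.3188.
After j more steps, err_{5+j} ≈ 3.960e-02·ρ^j; need ρ^j ≤ 4.1e-8/3.960e-02 = 1.03535e-06.
j ≥ ln(1.03535e-06)/ln(0.3188) = -13.7808/-1.14319 = 12.055.
So 13 more iterations are needed.

13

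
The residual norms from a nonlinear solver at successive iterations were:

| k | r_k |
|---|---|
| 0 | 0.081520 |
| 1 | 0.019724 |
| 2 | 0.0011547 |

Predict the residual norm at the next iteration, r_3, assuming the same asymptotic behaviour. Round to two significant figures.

4.0e-6

First estimate the order: p ≈ ln(r_2/r_1) / ln(r_1/r_0) = ln(0.0011547/0.019724)/ln(0.019724/0.081520) = ln(0.0585429)/ln(0.241953) ≈ 2.0000.
Then r_3 ≈ r_2·(r_2/r_1)^p = 0.0011547·(0.0585429)^2.0000 = 0.0011547·0.00342727 ≈ 3.957e-06.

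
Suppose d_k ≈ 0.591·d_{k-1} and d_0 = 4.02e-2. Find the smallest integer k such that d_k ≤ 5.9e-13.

After k steps, d_k ≈ 4.02e-2·0.591^k.
Need 0.591^k ≤ 5.9e-13/4.02e-2 = 1.46766e-11.
k ≥ ln(1.46766e-11)/ln(0.591) = -24.9448/-0.52594 = 47.429.
Smallest integer k = 48.

48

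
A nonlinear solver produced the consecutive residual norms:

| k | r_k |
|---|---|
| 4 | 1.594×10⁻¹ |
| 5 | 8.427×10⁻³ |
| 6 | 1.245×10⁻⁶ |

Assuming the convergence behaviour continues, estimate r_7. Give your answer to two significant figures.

4.0e-18

First estimate the order: p ≈ ln(r_6/r_5) / ln(r_5/r_4) = ln(1.245×10⁻⁶/8.427×10⁻³)/ln(8.427×10⁻³/1.594×10⁻¹) = ln(0.000147739)/ln(0.052867) ≈ 3.0000.
Then r_7 ≈ r_6·(r_6/r_5)^p = 1.245×10⁻⁶·(0.000147739)^3.0000 = 1.245×10⁻⁶·3.22467e-12 ≈ 4.015e-18.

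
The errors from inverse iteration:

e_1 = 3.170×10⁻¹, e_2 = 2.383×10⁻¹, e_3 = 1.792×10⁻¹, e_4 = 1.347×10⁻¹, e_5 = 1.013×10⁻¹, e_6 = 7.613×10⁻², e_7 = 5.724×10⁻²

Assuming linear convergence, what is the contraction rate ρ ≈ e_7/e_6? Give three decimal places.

ρ ≈ e_7/e_6 = 5.724×10⁻²/7.613×10⁻² = 0.75187

0.752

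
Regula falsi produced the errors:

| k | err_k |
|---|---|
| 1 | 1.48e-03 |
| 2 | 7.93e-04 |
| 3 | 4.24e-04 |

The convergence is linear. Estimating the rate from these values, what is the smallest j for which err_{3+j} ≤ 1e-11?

29

Rate ρ ≈ err_3/err_2 = 4.24e-04/7.93e-04 = 0.5347.
After j more steps, err_{3+j} ≈ 4.24e-04·ρ^j; need ρ^j ≤ 1e-11/4.24e-04 = 2.35849e-08.
j ≥ ln(2.35849e-08)/ln(0.5347) = -17.5627/-0.62605 = 28.053.
So 29 more iterations are needed.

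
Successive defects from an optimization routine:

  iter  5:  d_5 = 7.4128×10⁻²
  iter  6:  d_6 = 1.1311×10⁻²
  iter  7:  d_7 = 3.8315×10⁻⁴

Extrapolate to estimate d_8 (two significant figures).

8.6e-7

First estimate the order: p ≈ ln(d_7/d_6) / ln(d_6/d_5) = ln(3.8315×10⁻⁴/1.1311×10⁻²)/ln(1.1311×10⁻²/7.4128×10⁻²) = ln(0.0338741)/ln(0.152587) ≈ 1.8006.
Then d_8 ≈ d_7·(d_7/d_6)^p = 3.8315×10⁻⁴·(0.0338741)^1.8006 = 3.8315×10⁻⁴·0.00225362 ≈ 8.635e-07.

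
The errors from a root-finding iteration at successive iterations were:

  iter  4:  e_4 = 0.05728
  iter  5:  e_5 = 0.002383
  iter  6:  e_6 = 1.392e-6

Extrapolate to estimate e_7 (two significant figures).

3.7e-14

First estimate the order: p ≈ ln(e_6/e_5) / ln(e_5/e_4) = ln(1.392e-6/0.002383)/ln(0.002383/0.05728) = ln(0.000584138)/ln(0.0416027) ≈ 2.3416.
Then e_7 ≈ e_6·(e_6/e_5)^p = 1.392e-6·(0.000584138)^2.3416 = 1.392e-6·2.68209e-08 ≈ 3.733e-14.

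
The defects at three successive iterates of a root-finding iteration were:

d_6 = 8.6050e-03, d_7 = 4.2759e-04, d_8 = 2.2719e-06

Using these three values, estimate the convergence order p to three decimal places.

1.745

p ≈ ln(d_8/d_7) / ln(d_7/d_6)
  = ln(2.2719e-06/4.2759e-04) / ln(4.2759e-04/8.6050e-03)
  = ln(0.00531327) / ln(0.0496909)
  = -5.237548 / -3.001933 ≈ 1.744725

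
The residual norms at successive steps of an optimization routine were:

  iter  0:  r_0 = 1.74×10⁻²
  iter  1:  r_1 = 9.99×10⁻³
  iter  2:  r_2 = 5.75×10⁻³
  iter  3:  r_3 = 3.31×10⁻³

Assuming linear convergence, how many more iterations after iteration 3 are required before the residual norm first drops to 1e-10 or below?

Rate ρ ≈ r_3/r_2 = 3.31×10⁻³/5.75×10⁻³ = 0.5757.
After j more steps, r_{3+j} ≈ 3.31×10⁻³·ρ^j; need ρ^j ≤ 1e-10/3.31×10⁻³ = 3.02115e-08.
j ≥ ln(3.02115e-08)/ln(0.5757) = -17.3150/-0.55217 = 31.358.
So 32 more iterations are needed.

32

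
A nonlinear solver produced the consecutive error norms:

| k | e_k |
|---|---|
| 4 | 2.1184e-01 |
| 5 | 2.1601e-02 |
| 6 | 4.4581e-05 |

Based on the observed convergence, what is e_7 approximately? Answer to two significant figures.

First estimate the order: p ≈ ln(e_6/e_5) / ln(e_5/e_4) = ln(4.4581e-05/2.1601e-02)/ln(2.1601e-02/2.1184e-01) = ln(0.00206384)/ln(0.101968) ≈ 2.7082.
Then e_7 ≈ e_6·(e_6/e_5)^p = 4.4581e-05·(0.00206384)^2.7082 = 4.4581e-05·5.34079e-08 ≈ 2.381e-12.

2.4e-12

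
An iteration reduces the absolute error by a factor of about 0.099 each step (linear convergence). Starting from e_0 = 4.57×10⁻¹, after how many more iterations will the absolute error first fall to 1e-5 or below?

5

After k steps, e_k ≈ 4.57×10⁻¹·0.099^k.
Need 0.099^k ≤ 1e-5/4.57×10⁻¹ = 2.18818e-05.
k ≥ ln(2.18818e-05)/ln(0.099) = -10.7299/-2.31264 = 4.640.
Smallest integer k = 5.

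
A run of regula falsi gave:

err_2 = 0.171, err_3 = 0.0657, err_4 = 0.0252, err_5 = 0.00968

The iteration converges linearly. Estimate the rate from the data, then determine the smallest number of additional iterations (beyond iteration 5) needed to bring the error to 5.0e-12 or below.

23

Rate ρ ≈ err_5/err_4 = 0.00968/0.0252 = 0.3841.
After j more steps, err_{5+j} ≈ 0.00968·ρ^j; need ρ^j ≤ 5.0e-12/0.00968 = 5.16529e-10.
j ≥ ln(5.16529e-10)/ln(0.3841) = -21.3839/-0.95685 = 22.348.
So 23 more iterations are needed.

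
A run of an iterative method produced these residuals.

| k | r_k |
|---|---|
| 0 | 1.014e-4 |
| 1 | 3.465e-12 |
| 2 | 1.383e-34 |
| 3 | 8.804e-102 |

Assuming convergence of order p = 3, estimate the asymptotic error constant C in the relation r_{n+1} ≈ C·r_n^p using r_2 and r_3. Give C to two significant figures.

3.3

C ≈ r_3 / r_2^3
  = 8.804e-102 / (1.383e-34)^3
  = 8.804e-102 / 2.64525e-102 ≈ 3.3282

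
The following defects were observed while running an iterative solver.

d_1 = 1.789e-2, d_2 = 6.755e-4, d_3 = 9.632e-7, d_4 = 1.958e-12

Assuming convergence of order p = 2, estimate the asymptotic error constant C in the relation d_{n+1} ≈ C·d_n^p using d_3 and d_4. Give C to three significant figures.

2.11

C ≈ d_4 / d_3^2
  = 1.958e-12 / (9.632e-7)^2
  = 1.958e-12 / 9.27754e-13 ≈ 2.1105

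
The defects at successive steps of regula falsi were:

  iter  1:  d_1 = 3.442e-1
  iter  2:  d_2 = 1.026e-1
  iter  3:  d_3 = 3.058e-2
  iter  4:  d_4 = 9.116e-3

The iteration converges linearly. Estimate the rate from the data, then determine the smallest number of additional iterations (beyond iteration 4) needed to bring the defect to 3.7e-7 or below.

Rate ρ ≈ d_4/d_3 = 9.116e-3/3.058e-2 = 0.2981.
After j more steps, d_{4+j} ≈ 9.116e-3·ρ^j; need ρ^j ≤ 3.7e-7/9.116e-3 = 4.0588e-05.
j ≥ ln(4.0588e-05)/ln(0.2981) = -10.1120/-1.21033 = 8.355.
So 9 more iterations are needed.

9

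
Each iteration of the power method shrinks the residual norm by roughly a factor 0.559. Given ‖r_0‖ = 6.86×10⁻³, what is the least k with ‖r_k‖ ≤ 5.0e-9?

After k steps, ‖r_k‖ ≈ 6.86×10⁻³·0.559^k.
Need 0.559^k ≤ 5.0e-9/6.86×10⁻³ = 7.28863e-07.
k ≥ ln(7.28863e-07)/ln(0.559) = -14.1318/-0.58161 = 24.298.
Smallest integer k = 25.

25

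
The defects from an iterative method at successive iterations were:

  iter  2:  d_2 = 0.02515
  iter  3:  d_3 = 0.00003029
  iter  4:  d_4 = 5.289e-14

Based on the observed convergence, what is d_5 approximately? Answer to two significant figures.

First estimate the order: p ≈ ln(d_4/d_3) / ln(d_3/d_2) = ln(5.289e-14/0.00003029)/ln(0.00003029/0.02515) = ln(1.74612e-09)/ln(0.00120437) ≈ 3.0001.
Then d_5 ≈ d_4·(d_4/d_3)^p = 5.289e-14·(1.74612e-09)^3.0001 = 5.289e-14·5.31308e-27 ≈ 2.81e-40.

2.8e-40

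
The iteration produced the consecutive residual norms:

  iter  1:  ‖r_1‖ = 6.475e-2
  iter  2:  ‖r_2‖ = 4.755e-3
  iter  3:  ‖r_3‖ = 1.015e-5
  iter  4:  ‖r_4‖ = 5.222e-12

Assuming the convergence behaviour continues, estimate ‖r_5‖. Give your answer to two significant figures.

8.1e-27

First estimate the order: p ≈ ln(‖r_4‖/‖r_3‖) / ln(‖r_3‖/‖r_2‖) = ln(5.222e-12/1.015e-5)/ln(1.015e-5/4.755e-3) = ln(5.14483e-07)/ln(0.0021346) ≈ 2.3547.
Then ‖r_5‖ ≈ ‖r_4‖·(‖r_4‖/‖r_3‖)^p = 5.222e-12·(5.14483e-07)^2.3547 = 5.222e-12·1.55656e-15 ≈ 8.128e-27.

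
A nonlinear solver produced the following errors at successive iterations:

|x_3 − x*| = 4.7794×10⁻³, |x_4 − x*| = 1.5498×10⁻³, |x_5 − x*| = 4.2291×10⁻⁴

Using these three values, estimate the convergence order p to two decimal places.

p ≈ ln(|x_5 − x*|/|x_4 − x*|) / ln(|x_4 − x*|/|x_3 − x*|)
  = ln(4.2291×10⁻⁴/1.5498×10⁻³) / ln(1.5498×10⁻³/4.7794×10⁻³)
  = ln(0.27288) / ln(0.324267)
  = -1.29872 / -1.12619 ≈ 1.15320

1.15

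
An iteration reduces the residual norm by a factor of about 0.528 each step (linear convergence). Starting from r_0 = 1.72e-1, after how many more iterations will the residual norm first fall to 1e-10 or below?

34

After k steps, r_k ≈ 1.72e-1·0.528^k.
Need 0.528^k ≤ 1e-10/1.72e-1 = 5.81395e-10.
k ≥ ln(5.81395e-10)/ln(0.528) = -21.2656/-0.63866 = 33.297.
Smallest integer k = 34.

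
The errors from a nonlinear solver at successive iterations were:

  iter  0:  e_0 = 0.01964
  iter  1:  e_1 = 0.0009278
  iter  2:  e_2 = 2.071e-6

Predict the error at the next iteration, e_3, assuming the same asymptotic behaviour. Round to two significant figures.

1.0e-11

First estimate the order: p ≈ ln(e_2/e_1) / ln(e_1/e_0) = ln(2.071e-6/0.0009278)/ln(0.0009278/0.01964) = ln(0.00223216)/ln(0.0472403) ≈ 1.9999.
Then e_3 ≈ e_2·(e_2/e_1)^p = 2.071e-6·(0.00223216)^1.9999 = 2.071e-6·4.98558e-06 ≈ 1.033e-11.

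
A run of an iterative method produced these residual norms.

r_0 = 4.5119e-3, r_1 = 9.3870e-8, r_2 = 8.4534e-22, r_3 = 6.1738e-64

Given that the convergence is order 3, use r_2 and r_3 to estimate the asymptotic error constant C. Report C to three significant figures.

C ≈ r_3 / r_2^3
  = 6.1738e-64 / (8.4534e-22)^3
  = 6.1738e-64 / 6.0408e-64 ≈ 1.022

1.02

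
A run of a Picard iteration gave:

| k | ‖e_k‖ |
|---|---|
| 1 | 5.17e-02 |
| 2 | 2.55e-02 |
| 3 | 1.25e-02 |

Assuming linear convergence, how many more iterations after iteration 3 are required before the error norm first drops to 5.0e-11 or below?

28

Rate ρ ≈ ‖e_3‖/‖e_2‖ = 1.25e-02/2.55e-02 = 0.4902.
After j more steps, ‖e_{3+j}‖ ≈ 1.25e-02·ρ^j; need ρ^j ≤ 5.0e-11/1.25e-02 = 4e-09.
j ≥ ln(4e-09)/ln(0.4902) = -19.3370/-0.71294 = 27.123.
So 28 more iterations are needed.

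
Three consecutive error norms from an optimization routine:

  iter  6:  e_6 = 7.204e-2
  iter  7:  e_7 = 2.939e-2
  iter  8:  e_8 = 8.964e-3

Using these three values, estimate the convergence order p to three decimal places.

p ≈ ln(e_8/e_7) / ln(e_7/e_6)
  = ln(8.964e-3/2.939e-2) / ln(2.939e-2/7.204e-2)
  = ln(0.305002) / ln(0.407968)
  = -1.187437 / -0.896567 ≈ 1.324426

1.324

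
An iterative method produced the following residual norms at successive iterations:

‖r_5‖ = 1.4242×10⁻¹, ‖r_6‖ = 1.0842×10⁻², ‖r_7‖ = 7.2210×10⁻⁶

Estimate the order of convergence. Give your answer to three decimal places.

p ≈ ln(‖r_7‖/‖r_6‖) / ln(‖r_6‖/‖r_5‖)
  = ln(7.2210×10⁻⁶/1.0842×10⁻²) / ln(1.0842×10⁻²/1.4242×10⁻¹)
  = ln(0.000666021) / ln(0.0761269)
  = -7.314189 / -2.575354 ≈ 2.840071

2.840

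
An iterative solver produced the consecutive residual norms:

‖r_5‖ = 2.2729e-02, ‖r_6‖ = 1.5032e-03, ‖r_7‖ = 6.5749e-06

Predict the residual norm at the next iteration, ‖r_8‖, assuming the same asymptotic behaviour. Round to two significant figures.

First estimate the order: p ≈ ln(‖r_7‖/‖r_6‖) / ln(‖r_6‖/‖r_5‖) = ln(6.5749e-06/1.5032e-03)/ln(1.5032e-03/2.2729e-02) = ln(0.00437394)/ln(0.0661358) ≈ 2.0000.
Then ‖r_8‖ ≈ ‖r_7‖·(‖r_7‖/‖r_6‖)^p = 6.5749e-06·(0.00437394)^2.0000 = 6.5749e-06·1.91314e-05 ≈ 1.258e-10.

1.3e-10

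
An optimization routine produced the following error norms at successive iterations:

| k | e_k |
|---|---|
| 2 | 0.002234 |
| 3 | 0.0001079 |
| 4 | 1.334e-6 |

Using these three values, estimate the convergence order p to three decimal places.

1.450

p ≈ ln(e_4/e_3) / ln(e_3/e_2)
  = ln(1.334e-6/0.0001079) / ln(0.0001079/0.002234)
  = ln(0.0123633) / ln(0.048299)
  = -4.393023 / -3.030344 ≈ 1.449678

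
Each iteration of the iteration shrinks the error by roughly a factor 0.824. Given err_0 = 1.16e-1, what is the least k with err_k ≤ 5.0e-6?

52

After k steps, err_k ≈ 1.16e-1·0.824^k.
Need 0.824^k ≤ 5.0e-6/1.16e-1 = 4.31034e-05.
k ≥ ln(4.31034e-05)/ln(0.824) = -10.0519/-0.19358 = 51.926.
Smallest integer k = 52.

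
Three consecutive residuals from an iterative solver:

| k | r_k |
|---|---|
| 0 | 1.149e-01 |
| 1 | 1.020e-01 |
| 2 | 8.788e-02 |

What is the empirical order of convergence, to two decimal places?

p ≈ ln(r_2/r_1) / ln(r_1/r_0)
  = ln(8.788e-02/1.020e-01) / ln(1.020e-01/1.149e-01)
  = ln(0.861569) / ln(0.887728)
  = -0.14900 / -0.11909 ≈ 1.25115

1.25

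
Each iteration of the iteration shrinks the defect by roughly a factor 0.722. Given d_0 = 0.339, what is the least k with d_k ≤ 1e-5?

After k steps, d_k ≈ 0.339·0.722^k.
Need 0.722^k ≤ 1e-5/0.339 = 2.94985e-05.
k ≥ ln(2.94985e-05)/ln(0.722) = -10.4312/-0.32573 = 32.024.
Smallest integer k = 33.

33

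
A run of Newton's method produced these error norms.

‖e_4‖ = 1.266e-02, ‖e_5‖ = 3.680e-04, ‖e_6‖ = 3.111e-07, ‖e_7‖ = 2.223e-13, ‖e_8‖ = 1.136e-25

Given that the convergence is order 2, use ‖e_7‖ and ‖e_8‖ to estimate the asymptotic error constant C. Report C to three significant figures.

C ≈ ‖e_8‖ / ‖e_7‖^2
  = 1.136e-25 / (2.223e-13)^2
  = 1.136e-25 / 4.94173e-26 ≈ 2.2988

2.30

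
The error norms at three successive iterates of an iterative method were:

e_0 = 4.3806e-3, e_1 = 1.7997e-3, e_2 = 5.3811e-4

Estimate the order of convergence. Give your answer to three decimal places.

p ≈ ln(e_2/e_1) / ln(e_1/e_0)
  = ln(5.3811e-4/1.7997e-3) / ln(1.7997e-3/4.3806e-3)
  = ln(0.299) / ln(0.410834)
  = -1.207312 / -0.889566 ≈ 1.357192

1.357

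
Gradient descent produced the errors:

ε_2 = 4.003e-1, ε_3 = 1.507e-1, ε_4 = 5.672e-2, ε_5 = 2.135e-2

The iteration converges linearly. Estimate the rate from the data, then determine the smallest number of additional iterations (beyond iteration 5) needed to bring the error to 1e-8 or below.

15

Rate ρ ≈ ε_5/ε_4 = 2.135e-2/5.672e-2 = 0.3764.
After j more steps, ε_{5+j} ≈ 2.135e-2·ρ^j; need ρ^j ≤ 1e-8/2.135e-2 = 4.68384e-07.
j ≥ ln(4.68384e-07)/ln(0.3764) = -14.5740/-0.97710 = 14.916.
So 15 more iterations are needed.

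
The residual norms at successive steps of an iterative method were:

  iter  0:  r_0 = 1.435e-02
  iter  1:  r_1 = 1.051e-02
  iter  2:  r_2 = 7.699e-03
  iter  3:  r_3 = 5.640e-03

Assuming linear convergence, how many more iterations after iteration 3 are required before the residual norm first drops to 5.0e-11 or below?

Rate ρ ≈ r_3/r_2 = 5.640e-03/7.699e-03 = 0.7326.
After j more steps, r_{3+j} ≈ 5.640e-03·ρ^j; need ρ^j ≤ 5.0e-11/5.640e-03 = 8.86525e-09.
j ≥ ln(8.86525e-09)/ln(0.7326) = -18.5411/-0.31116 = 59.587.
So 60 more iterations are needed.

60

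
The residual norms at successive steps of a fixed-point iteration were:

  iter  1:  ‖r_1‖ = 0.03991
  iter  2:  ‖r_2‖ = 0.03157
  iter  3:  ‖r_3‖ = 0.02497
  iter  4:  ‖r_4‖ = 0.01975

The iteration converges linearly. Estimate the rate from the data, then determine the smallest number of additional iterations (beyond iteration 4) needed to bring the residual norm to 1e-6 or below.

Rate ρ ≈ ‖r_4‖/‖r_3‖ = 0.01975/0.02497 = 0.7909.
After j more steps, ‖r_{4+j}‖ ≈ 0.01975·ρ^j; need ρ^j ≤ 1e-6/0.01975 = 5.06329e-05.
j ≥ ln(5.06329e-05)/ln(0.7909) = -9.8909/-0.23458 = 42.164.
So 43 more iterations are needed.

43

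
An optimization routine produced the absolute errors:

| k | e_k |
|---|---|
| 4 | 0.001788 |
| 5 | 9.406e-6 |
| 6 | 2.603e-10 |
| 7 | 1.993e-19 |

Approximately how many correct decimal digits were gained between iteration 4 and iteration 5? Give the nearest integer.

2

Digits gained ≈ log₁₀(e_4/e_5) = log₁₀(0.001788/9.406e-6) = log₁₀(190.091) ≈ 2.279.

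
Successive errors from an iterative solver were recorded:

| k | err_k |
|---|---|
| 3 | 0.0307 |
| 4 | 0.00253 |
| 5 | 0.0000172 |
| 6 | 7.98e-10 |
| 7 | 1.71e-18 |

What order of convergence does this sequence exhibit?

2

Consecutive ratios: err_7/err_6 = 1.71e-18/7.98e-10 = 2.14286e-09, err_6/err_5 = 7.98e-10/0.0000172 = 4.63953e-05.
p ≈ ln(2.14286e-09)/ln(4.63953e-05) = -19.9611/-9.9783 ≈ 2.00.
So the convergence is quadratic (order 2).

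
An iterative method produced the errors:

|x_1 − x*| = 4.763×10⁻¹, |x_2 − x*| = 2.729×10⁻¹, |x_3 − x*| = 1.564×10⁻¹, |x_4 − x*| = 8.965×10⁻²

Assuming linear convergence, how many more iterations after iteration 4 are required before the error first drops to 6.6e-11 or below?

Rate ρ ≈ |x_4 − x*|/|x_3 − x*| = 8.965×10⁻²/1.564×10⁻¹ = 0.5732.
After j more steps, |x_{4+j} − x*| ≈ 8.965×10⁻²·ρ^j; need ρ^j ≤ 6.6e-11/8.965×10⁻² = 7.36196e-10.
j ≥ ln(7.36196e-10)/ln(0.5732) = -21.0295/-0.55652 = 37.788.
So 38 more iterations are needed.

38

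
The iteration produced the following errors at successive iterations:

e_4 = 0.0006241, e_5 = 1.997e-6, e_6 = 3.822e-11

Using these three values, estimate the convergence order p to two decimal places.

p ≈ ln(e_6/e_5) / ln(e_5/e_4)
  = ln(3.822e-11/1.997e-6) / ln(1.997e-6/0.0006241)
  = ln(1.91387e-05) / ln(0.00319981)
  = -10.86380 / -5.74466 ≈ 1.89111

1.89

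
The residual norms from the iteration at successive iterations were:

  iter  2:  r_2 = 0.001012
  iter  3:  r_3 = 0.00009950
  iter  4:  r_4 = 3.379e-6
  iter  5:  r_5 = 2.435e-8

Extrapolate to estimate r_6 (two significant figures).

First estimate the order: p ≈ ln(r_5/r_4) / ln(r_4/r_3) = ln(2.435e-8/3.379e-6)/ln(3.379e-6/0.00009950) = ln(0.00720627)/ln(0.0339598) ≈ 1.4583.
Then r_6 ≈ r_5·(r_5/r_4)^p = 2.435e-8·(0.00720627)^1.4583 = 2.435e-8·0.000751449 ≈ 1.83e-11.

1.8e-11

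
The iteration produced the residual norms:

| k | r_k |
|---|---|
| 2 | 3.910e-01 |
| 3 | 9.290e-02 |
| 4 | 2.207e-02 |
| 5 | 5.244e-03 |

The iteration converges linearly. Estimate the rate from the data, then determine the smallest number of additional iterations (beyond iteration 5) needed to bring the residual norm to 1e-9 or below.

Rate ρ ≈ r_5/r_4 = 5.244e-03/2.207e-02 = 0.2376.
After j more steps, r_{5+j} ≈ 5.244e-03·ρ^j; need ρ^j ≤ 1e-9/5.244e-03 = 1.90694e-07.
j ≥ ln(1.90694e-07)/ln(0.2376) = -15.4726/-1.43717 = 10.766.
So 11 more iterations are needed.

11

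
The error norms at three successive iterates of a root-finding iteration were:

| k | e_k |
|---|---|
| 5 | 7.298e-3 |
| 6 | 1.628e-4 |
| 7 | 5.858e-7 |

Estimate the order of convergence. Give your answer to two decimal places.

p ≈ ln(e_7/e_6) / ln(e_6/e_5)
  = ln(5.858e-7/1.628e-4) / ln(1.628e-4/7.298e-3)
  = ln(0.00359828) / ln(0.0223075)
  = -5.62730 / -3.80283 ≈ 1.47977

1.48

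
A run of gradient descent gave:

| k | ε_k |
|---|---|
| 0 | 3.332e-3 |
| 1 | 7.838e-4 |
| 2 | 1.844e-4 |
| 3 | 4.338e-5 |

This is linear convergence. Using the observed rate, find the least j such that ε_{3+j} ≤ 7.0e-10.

8

Rate ρ ≈ ε_3/ε_2 = 4.338e-5/1.844e-4 = 0.2352.
After j more steps, ε_{3+j} ≈ 4.338e-5·ρ^j; need ρ^j ≤ 7.0e-10/4.338e-5 = 1.61365e-05.
j ≥ ln(1.61365e-05)/ln(0.2352) = -11.0344/-1.44732 = 7.624.
So 8 more iterations are needed.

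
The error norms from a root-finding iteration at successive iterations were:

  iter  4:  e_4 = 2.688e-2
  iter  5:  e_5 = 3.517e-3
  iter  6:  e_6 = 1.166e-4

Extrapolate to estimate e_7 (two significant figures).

3.9e-7

First estimate the order: p ≈ ln(e_6/e_5) / ln(e_5/e_4) = ln(1.166e-4/3.517e-3)/ln(3.517e-3/2.688e-2) = ln(0.0331533)/ln(0.130841) ≈ 1.6750.
Then e_7 ≈ e_6·(e_6/e_5)^p = 1.166e-4·(0.0331533)^1.6750 = 1.166e-4·0.00332569 ≈ 3.878e-07.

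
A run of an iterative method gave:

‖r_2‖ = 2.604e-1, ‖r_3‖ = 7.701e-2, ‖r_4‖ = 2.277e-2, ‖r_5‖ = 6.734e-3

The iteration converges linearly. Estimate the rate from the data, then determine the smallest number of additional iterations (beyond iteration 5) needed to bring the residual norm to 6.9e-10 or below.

14

Rate ρ ≈ ‖r_5‖/‖r_4‖ = 6.734e-3/2.277e-2 = 0.2957.
After j more steps, ‖r_{5+j}‖ ≈ 6.734e-3·ρ^j; need ρ^j ≤ 6.9e-10/6.734e-3 = 1.02465e-07.
j ≥ ln(1.02465e-07)/ln(0.2957) = -16.0937/-1.21841 = 13.209.
So 14 more iterations are needed.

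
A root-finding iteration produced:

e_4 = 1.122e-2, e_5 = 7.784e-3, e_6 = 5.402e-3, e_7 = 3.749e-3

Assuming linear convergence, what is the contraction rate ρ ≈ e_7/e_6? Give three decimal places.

0.694

ρ ≈ e_7/e_6 = 3.749e-3/5.402e-3 = 0.69400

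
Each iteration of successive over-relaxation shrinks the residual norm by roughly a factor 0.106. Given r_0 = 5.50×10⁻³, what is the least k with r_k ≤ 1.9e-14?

12

After k steps, r_k ≈ 5.50×10⁻³·0.106^k.
Need 0.106^k ≤ 1.9e-14/5.50×10⁻³ = 3.45455e-12.
k ≥ ln(3.45455e-12)/ln(0.106) = -26.3913/-2.24432 = 11.759.
Smallest integer k = 12.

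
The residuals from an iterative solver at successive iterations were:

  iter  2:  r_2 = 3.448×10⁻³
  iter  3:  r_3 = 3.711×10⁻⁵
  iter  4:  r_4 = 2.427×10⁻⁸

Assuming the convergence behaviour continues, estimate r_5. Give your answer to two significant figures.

First estimate the order: p ≈ ln(r_4/r_3) / ln(r_3/r_2) = ln(2.427×10⁻⁸/3.711×10⁻⁵)/ln(3.711×10⁻⁵/3.448×10⁻³) = ln(0.000654002)/ln(0.0107628) ≈ 1.6180.
Then r_5 ≈ r_4·(r_4/r_3)^p = 2.427×10⁻⁸·(0.000654002)^1.6180 = 2.427×10⁻⁸·7.04056e-06 ≈ 1.709e-13.

1.7e-13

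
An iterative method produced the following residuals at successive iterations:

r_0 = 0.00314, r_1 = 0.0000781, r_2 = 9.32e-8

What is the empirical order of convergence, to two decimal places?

1.82

p ≈ ln(r_2/r_1) / ln(r_1/r_0)
  = ln(9.32e-8/0.0000781) / ln(0.0000781/0.00314)
  = ln(0.00119334) / ln(0.0248726)
  = -6.73100 / -3.69399 ≈ 1.82215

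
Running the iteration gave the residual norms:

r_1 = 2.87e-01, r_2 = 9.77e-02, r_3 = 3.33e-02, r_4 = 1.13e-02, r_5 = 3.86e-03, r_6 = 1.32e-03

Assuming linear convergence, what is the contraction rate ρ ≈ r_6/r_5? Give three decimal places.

0.342

ρ ≈ r_6/r_5 = 1.32e-03/3.86e-03 = 0.34197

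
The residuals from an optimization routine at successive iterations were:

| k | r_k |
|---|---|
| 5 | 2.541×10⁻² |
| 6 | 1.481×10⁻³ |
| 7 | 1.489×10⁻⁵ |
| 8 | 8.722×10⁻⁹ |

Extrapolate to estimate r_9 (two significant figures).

First estimate the order: p ≈ ln(r_8/r_7) / ln(r_7/r_6) = ln(8.722×10⁻⁹/1.489×10⁻⁵)/ln(1.489×10⁻⁵/1.481×10⁻³) = ln(0.000585762)/ln(0.010054) ≈ 1.6180.
Then r_9 ≈ r_8·(r_8/r_7)^p = 8.722×10⁻⁹·(0.000585762)^1.6180 = 8.722×10⁻⁹·5.89078e-06 ≈ 5.138e-14.

5.1e-14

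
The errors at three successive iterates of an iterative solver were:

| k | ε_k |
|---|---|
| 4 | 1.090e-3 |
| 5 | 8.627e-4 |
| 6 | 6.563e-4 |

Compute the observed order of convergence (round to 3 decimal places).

1.169

p ≈ ln(ε_6/ε_5) / ln(ε_5/ε_4)
  = ln(6.563e-4/8.627e-4) / ln(8.627e-4/1.090e-3)
  = ln(0.760751) / ln(0.791468)
  = -0.273449 / -0.233866 ≈ 1.169255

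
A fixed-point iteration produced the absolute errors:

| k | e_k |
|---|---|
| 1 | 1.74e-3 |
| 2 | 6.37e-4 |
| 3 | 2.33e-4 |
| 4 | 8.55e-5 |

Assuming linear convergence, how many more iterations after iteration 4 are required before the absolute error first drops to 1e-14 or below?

Rate ρ ≈ e_4/e_3 = 8.55e-5/2.33e-4 = 0.3670.
After j more steps, e_{4+j} ≈ 8.55e-5·ρ^j; need ρ^j ≤ 1e-14/8.55e-5 = 1.16959e-10.
j ≥ ln(1.16959e-10)/ln(0.3670) = -22.8692/-1.00239 = 22.815.
So 23 more iterations are needed.

23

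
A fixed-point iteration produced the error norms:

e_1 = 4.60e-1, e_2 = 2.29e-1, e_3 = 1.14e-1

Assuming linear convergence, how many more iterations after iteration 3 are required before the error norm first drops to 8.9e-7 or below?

Rate ρ ≈ e_3/e_2 = 1.14e-1/2.29e-1 = 0.4978.
After j more steps, e_{3+j} ≈ 1.14e-1·ρ^j; need ρ^j ≤ 8.9e-7/1.14e-1 = 7.80702e-06.
j ≥ ln(7.80702e-06)/ln(0.4978) = -11.7605/-0.69756 = 16.859.
So 17 more iterations are needed.

17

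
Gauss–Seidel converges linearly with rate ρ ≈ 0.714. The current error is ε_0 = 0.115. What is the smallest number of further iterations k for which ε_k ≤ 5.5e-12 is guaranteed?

71

After k steps, ε_k ≈ 0.115·0.714^k.
Need 0.714^k ≤ 5.5e-12/0.115 = 4.78261e-11.
k ≥ ln(4.78261e-11)/ln(0.714) = -23.7634/-0.33687 = 70.542.
Smallest integer k = 71.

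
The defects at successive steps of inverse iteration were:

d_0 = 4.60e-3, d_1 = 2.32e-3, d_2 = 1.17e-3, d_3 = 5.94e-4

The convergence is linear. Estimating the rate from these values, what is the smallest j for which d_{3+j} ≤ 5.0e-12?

28

Rate ρ ≈ d_3/d_2 = 5.94e-4/1.17e-3 = 0.5077.
After j more steps, d_{3+j} ≈ 5.94e-4·ρ^j; need ρ^j ≤ 5.0e-12/5.94e-4 = 8.41751e-09.
j ≥ ln(8.41751e-09)/ln(0.5077) = -18.5930/-0.67786 = 27.429.
So 28 more iterations are needed.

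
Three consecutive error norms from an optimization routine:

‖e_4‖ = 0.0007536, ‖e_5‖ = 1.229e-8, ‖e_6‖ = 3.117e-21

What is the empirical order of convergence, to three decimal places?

p ≈ ln(‖e_6‖/‖e_5‖) / ln(‖e_5‖/‖e_4‖)
  = ln(3.117e-21/1.229e-8) / ln(1.229e-8/0.0007536)
  = ln(2.53621e-13) / ln(1.63084e-05)
  = -29.002935 / -11.023830 ≈ 2.630931

2.631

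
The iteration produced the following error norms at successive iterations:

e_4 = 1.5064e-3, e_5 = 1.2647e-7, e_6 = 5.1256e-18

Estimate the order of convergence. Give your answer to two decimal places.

p ≈ ln(e_6/e_5) / ln(e_5/e_4)
  = ln(5.1256e-18/1.2647e-7) / ln(1.2647e-7/1.5064e-3)
  = ln(4.05282e-11) / ln(8.39551e-05)
  = -23.92902 / -9.38523 ≈ 2.54965

2.55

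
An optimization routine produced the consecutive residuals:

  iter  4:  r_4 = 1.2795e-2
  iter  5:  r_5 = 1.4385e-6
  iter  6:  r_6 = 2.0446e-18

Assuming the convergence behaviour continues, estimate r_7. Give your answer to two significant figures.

5.9e-54

First estimate the order: p ≈ ln(r_6/r_5) / ln(r_5/r_4) = ln(2.0446e-18/1.4385e-6)/ln(1.4385e-6/1.2795e-2) = ln(1.42134e-12)/ln(0.000112427) ≈ 3.0000.
Then r_7 ≈ r_6·(r_6/r_5)^p = 2.0446e-18·(1.42134e-12)^3.0000 = 2.0446e-18·2.8714e-36 ≈ 5.871e-54.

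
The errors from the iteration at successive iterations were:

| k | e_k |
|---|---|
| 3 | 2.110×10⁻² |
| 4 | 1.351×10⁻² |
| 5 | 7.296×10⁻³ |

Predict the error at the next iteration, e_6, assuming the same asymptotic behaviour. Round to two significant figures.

3.1e-3

First estimate the order: p ≈ ln(e_5/e_4) / ln(e_4/e_3) = ln(7.296×10⁻³/1.351×10⁻²)/ln(1.351×10⁻²/2.110×10⁻²) = ln(0.540044)/ln(0.640284) ≈ 1.3819.
Then e_6 ≈ e_5·(e_5/e_4)^p = 7.296×10⁻³·(0.540044)^1.3819 = 7.296×10⁻³·0.426819 ≈ 0.003114.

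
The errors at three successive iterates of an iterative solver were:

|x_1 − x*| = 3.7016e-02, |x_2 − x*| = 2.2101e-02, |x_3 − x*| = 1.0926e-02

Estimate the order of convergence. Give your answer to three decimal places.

1.366

p ≈ ln(|x_3 − x*|/|x_2 − x*|) / ln(|x_2 − x*|/|x_1 − x*|)
  = ln(1.0926e-02/2.2101e-02) / ln(2.2101e-02/3.7016e-02)
  = ln(0.494367) / ln(0.597066)
  = -0.704477 / -0.515728 ≈ 1.365986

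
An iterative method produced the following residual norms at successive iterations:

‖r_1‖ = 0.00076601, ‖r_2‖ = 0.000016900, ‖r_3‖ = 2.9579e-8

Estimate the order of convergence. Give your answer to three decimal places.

p ≈ ln(‖r_3‖/‖r_2‖) / ln(‖r_2‖/‖r_1‖)
  = ln(2.9579e-8/0.000016900) / ln(0.000016900/0.00076601)
  = ln(0.00175024) / ln(0.0220624)
  = -6.348002 / -3.813880 ≈ 1.664447

1.664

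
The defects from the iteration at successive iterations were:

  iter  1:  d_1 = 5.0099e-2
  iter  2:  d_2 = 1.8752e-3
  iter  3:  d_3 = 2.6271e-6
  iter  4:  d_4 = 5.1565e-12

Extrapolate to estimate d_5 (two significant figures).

2.0e-23

First estimate the order: p ≈ ln(d_4/d_3) / ln(d_3/d_2) = ln(5.1565e-12/2.6271e-6)/ln(2.6271e-6/1.8752e-3) = ln(1.96281e-06)/ln(0.00140097) ≈ 2.0000.
Then d_5 ≈ d_4·(d_4/d_3)^p = 5.1565e-12·(1.96281e-06)^2.0000 = 5.1565e-12·3.85262e-12 ≈ 1.987e-23.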